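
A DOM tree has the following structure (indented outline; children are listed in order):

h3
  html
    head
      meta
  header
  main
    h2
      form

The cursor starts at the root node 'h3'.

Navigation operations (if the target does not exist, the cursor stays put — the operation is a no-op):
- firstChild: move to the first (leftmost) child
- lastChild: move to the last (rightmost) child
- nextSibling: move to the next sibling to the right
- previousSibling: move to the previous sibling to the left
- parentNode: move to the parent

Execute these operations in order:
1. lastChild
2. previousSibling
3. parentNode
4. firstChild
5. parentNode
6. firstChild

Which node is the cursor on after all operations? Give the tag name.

After 1 (lastChild): main
After 2 (previousSibling): header
After 3 (parentNode): h3
After 4 (firstChild): html
After 5 (parentNode): h3
After 6 (firstChild): html

Answer: html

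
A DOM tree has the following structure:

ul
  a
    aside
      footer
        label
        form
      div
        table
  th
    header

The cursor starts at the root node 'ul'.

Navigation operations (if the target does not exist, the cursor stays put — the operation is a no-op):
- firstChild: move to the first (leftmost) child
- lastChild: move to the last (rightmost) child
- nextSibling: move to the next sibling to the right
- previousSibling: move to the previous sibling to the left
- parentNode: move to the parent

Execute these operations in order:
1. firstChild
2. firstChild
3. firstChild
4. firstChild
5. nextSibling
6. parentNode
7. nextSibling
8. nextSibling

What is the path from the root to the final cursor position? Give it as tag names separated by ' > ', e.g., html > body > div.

After 1 (firstChild): a
After 2 (firstChild): aside
After 3 (firstChild): footer
After 4 (firstChild): label
After 5 (nextSibling): form
After 6 (parentNode): footer
After 7 (nextSibling): div
After 8 (nextSibling): div (no-op, stayed)

Answer: ul > a > aside > div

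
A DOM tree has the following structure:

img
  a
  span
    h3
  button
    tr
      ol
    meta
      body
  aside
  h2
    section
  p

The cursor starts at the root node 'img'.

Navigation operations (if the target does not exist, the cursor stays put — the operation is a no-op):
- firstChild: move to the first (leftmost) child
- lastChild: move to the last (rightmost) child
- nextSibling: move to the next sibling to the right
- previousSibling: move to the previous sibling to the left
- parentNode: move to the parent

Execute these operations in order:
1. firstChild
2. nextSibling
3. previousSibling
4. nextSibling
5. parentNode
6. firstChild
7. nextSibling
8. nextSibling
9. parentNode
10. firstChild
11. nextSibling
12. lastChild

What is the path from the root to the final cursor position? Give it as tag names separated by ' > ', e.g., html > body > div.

Answer: img > span > h3

Derivation:
After 1 (firstChild): a
After 2 (nextSibling): span
After 3 (previousSibling): a
After 4 (nextSibling): span
After 5 (parentNode): img
After 6 (firstChild): a
After 7 (nextSibling): span
After 8 (nextSibling): button
After 9 (parentNode): img
After 10 (firstChild): a
After 11 (nextSibling): span
After 12 (lastChild): h3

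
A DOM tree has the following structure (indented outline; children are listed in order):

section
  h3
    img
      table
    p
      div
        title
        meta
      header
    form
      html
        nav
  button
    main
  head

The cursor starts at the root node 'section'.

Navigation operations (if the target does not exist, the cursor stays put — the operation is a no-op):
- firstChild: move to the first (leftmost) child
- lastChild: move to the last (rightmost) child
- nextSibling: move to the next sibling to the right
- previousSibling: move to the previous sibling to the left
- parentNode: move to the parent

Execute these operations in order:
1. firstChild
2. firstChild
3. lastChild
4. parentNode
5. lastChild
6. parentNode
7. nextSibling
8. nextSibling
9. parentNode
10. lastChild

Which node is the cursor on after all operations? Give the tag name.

After 1 (firstChild): h3
After 2 (firstChild): img
After 3 (lastChild): table
After 4 (parentNode): img
After 5 (lastChild): table
After 6 (parentNode): img
After 7 (nextSibling): p
After 8 (nextSibling): form
After 9 (parentNode): h3
After 10 (lastChild): form

Answer: form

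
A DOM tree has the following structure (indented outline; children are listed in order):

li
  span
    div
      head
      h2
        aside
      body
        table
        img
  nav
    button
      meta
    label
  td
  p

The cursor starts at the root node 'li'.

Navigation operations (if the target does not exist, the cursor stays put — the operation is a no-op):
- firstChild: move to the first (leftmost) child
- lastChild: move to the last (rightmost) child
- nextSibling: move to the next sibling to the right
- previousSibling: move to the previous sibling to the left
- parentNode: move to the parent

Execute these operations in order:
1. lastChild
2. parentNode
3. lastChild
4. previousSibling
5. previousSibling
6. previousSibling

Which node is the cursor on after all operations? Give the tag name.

After 1 (lastChild): p
After 2 (parentNode): li
After 3 (lastChild): p
After 4 (previousSibling): td
After 5 (previousSibling): nav
After 6 (previousSibling): span

Answer: span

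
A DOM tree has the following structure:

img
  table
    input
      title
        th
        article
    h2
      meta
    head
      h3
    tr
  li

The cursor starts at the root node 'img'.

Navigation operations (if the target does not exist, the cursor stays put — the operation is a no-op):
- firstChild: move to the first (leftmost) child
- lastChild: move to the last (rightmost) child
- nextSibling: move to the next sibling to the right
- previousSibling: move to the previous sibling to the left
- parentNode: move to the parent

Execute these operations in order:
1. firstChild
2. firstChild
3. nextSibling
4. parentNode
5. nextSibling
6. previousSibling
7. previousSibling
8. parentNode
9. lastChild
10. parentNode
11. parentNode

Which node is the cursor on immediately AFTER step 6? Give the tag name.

Answer: table

Derivation:
After 1 (firstChild): table
After 2 (firstChild): input
After 3 (nextSibling): h2
After 4 (parentNode): table
After 5 (nextSibling): li
After 6 (previousSibling): table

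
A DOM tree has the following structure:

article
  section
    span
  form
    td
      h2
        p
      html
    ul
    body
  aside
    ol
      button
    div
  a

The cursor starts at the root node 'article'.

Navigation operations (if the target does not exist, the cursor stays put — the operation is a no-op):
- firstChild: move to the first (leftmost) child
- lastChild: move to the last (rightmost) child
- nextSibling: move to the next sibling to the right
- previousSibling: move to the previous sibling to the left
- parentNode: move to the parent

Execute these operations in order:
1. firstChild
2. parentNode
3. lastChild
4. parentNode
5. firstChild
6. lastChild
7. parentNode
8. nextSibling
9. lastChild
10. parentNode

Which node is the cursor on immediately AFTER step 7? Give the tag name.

Answer: section

Derivation:
After 1 (firstChild): section
After 2 (parentNode): article
After 3 (lastChild): a
After 4 (parentNode): article
After 5 (firstChild): section
After 6 (lastChild): span
After 7 (parentNode): section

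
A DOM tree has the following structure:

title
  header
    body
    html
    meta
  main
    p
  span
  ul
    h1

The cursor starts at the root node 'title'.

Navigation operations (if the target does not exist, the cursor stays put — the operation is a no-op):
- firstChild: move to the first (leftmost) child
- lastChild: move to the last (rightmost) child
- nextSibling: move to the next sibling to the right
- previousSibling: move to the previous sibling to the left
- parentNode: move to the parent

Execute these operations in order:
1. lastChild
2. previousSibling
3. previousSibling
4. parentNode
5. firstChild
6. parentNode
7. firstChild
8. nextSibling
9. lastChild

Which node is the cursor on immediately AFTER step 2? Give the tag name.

Answer: span

Derivation:
After 1 (lastChild): ul
After 2 (previousSibling): span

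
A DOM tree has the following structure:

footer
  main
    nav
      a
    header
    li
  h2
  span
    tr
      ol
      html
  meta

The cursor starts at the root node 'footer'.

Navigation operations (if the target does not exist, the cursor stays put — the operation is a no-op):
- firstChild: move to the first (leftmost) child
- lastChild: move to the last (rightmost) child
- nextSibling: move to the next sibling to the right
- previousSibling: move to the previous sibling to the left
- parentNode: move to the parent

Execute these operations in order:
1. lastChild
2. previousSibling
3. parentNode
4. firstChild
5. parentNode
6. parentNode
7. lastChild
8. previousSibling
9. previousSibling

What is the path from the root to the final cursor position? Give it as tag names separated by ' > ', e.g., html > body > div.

Answer: footer > h2

Derivation:
After 1 (lastChild): meta
After 2 (previousSibling): span
After 3 (parentNode): footer
After 4 (firstChild): main
After 5 (parentNode): footer
After 6 (parentNode): footer (no-op, stayed)
After 7 (lastChild): meta
After 8 (previousSibling): span
After 9 (previousSibling): h2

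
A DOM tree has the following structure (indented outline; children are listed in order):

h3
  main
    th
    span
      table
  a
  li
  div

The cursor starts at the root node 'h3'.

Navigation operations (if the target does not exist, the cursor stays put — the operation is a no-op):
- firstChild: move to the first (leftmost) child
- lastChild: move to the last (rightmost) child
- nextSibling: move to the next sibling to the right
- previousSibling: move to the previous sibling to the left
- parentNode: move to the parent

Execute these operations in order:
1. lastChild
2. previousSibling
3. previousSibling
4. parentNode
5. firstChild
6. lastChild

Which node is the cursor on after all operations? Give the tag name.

After 1 (lastChild): div
After 2 (previousSibling): li
After 3 (previousSibling): a
After 4 (parentNode): h3
After 5 (firstChild): main
After 6 (lastChild): span

Answer: span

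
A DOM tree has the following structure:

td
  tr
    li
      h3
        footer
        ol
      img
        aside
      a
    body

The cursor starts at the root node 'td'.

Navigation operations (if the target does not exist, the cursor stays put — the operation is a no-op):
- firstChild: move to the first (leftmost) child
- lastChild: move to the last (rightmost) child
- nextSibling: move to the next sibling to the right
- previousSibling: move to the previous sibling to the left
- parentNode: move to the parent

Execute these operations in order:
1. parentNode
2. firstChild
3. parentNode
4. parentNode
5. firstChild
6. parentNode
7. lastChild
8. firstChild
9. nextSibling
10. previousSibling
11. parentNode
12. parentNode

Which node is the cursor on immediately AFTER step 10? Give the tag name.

After 1 (parentNode): td (no-op, stayed)
After 2 (firstChild): tr
After 3 (parentNode): td
After 4 (parentNode): td (no-op, stayed)
After 5 (firstChild): tr
After 6 (parentNode): td
After 7 (lastChild): tr
After 8 (firstChild): li
After 9 (nextSibling): body
After 10 (previousSibling): li

Answer: li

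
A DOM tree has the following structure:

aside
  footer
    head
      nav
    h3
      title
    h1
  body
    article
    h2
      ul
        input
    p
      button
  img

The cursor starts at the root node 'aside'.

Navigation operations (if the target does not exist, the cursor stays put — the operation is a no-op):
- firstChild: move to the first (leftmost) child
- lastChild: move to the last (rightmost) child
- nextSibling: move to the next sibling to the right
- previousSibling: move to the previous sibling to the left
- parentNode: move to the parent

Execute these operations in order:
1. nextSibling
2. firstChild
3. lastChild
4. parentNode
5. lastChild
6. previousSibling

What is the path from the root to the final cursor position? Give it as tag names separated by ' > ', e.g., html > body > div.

Answer: aside > footer > h3

Derivation:
After 1 (nextSibling): aside (no-op, stayed)
After 2 (firstChild): footer
After 3 (lastChild): h1
After 4 (parentNode): footer
After 5 (lastChild): h1
After 6 (previousSibling): h3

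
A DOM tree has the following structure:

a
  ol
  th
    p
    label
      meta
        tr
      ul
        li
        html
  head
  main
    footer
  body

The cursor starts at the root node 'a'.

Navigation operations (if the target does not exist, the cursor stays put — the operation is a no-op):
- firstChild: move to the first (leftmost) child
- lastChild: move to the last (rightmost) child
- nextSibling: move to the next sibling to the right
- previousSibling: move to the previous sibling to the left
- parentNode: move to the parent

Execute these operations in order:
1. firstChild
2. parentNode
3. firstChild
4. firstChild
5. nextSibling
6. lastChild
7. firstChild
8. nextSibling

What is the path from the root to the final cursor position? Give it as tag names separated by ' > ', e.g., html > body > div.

Answer: a > th > label > ul

Derivation:
After 1 (firstChild): ol
After 2 (parentNode): a
After 3 (firstChild): ol
After 4 (firstChild): ol (no-op, stayed)
After 5 (nextSibling): th
After 6 (lastChild): label
After 7 (firstChild): meta
After 8 (nextSibling): ul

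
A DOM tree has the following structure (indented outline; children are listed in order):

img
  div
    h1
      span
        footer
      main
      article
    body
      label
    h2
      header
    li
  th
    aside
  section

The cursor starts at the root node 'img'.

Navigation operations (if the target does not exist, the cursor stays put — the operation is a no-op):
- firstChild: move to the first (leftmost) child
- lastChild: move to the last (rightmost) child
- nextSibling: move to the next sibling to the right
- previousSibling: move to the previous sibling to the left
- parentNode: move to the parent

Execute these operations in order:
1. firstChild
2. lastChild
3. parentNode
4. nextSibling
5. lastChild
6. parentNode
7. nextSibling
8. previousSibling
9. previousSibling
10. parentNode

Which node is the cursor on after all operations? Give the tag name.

Answer: img

Derivation:
After 1 (firstChild): div
After 2 (lastChild): li
After 3 (parentNode): div
After 4 (nextSibling): th
After 5 (lastChild): aside
After 6 (parentNode): th
After 7 (nextSibling): section
After 8 (previousSibling): th
After 9 (previousSibling): div
After 10 (parentNode): img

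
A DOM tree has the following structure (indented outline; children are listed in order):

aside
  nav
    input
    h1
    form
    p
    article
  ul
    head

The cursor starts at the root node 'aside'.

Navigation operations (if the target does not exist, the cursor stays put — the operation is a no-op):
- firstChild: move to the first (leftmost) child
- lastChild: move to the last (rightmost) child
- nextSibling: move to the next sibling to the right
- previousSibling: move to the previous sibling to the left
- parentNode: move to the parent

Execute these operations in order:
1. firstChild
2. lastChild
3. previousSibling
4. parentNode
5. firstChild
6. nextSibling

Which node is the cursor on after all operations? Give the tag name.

After 1 (firstChild): nav
After 2 (lastChild): article
After 3 (previousSibling): p
After 4 (parentNode): nav
After 5 (firstChild): input
After 6 (nextSibling): h1

Answer: h1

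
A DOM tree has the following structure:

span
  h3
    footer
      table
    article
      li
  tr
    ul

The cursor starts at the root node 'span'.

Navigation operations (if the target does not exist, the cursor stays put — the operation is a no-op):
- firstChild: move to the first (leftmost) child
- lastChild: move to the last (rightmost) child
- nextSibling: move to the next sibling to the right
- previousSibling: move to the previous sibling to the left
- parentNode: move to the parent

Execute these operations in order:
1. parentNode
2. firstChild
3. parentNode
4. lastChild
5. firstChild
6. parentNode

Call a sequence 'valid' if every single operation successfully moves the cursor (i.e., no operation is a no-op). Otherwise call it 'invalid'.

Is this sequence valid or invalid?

After 1 (parentNode): span (no-op, stayed)
After 2 (firstChild): h3
After 3 (parentNode): span
After 4 (lastChild): tr
After 5 (firstChild): ul
After 6 (parentNode): tr

Answer: invalid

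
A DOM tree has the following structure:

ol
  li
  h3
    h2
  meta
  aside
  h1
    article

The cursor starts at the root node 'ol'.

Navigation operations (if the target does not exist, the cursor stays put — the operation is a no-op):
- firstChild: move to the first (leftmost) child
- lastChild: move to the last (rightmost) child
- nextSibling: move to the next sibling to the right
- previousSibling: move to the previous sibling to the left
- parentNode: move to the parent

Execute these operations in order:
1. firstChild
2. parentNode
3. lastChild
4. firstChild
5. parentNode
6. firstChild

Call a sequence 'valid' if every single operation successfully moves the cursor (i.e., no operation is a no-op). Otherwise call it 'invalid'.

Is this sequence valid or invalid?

Answer: valid

Derivation:
After 1 (firstChild): li
After 2 (parentNode): ol
After 3 (lastChild): h1
After 4 (firstChild): article
After 5 (parentNode): h1
After 6 (firstChild): article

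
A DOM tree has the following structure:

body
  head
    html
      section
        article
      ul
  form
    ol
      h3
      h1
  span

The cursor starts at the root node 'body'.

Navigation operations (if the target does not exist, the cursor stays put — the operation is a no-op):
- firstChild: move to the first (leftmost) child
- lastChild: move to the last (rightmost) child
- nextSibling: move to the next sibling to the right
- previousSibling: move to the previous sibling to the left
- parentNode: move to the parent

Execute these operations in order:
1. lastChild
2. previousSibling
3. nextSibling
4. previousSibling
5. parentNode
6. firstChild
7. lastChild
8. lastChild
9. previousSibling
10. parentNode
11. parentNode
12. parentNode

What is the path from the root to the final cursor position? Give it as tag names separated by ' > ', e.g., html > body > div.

After 1 (lastChild): span
After 2 (previousSibling): form
After 3 (nextSibling): span
After 4 (previousSibling): form
After 5 (parentNode): body
After 6 (firstChild): head
After 7 (lastChild): html
After 8 (lastChild): ul
After 9 (previousSibling): section
After 10 (parentNode): html
After 11 (parentNode): head
After 12 (parentNode): body

Answer: body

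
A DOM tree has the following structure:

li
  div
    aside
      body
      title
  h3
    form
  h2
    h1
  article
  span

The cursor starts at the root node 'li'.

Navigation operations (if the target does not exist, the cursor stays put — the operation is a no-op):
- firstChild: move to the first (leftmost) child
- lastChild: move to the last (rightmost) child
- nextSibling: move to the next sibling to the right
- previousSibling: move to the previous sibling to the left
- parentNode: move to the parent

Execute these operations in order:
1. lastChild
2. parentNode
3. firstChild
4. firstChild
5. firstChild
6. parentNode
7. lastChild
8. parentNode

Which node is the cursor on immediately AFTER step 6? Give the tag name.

After 1 (lastChild): span
After 2 (parentNode): li
After 3 (firstChild): div
After 4 (firstChild): aside
After 5 (firstChild): body
After 6 (parentNode): aside

Answer: aside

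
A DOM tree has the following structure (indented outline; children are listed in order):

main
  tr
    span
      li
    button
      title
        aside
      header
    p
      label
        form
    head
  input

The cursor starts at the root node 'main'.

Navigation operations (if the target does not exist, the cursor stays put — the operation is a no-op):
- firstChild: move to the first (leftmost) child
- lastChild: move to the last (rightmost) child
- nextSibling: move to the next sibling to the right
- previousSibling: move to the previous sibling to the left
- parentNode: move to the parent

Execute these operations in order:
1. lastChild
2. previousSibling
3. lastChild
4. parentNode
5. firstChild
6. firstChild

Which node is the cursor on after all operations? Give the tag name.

Answer: li

Derivation:
After 1 (lastChild): input
After 2 (previousSibling): tr
After 3 (lastChild): head
After 4 (parentNode): tr
After 5 (firstChild): span
After 6 (firstChild): li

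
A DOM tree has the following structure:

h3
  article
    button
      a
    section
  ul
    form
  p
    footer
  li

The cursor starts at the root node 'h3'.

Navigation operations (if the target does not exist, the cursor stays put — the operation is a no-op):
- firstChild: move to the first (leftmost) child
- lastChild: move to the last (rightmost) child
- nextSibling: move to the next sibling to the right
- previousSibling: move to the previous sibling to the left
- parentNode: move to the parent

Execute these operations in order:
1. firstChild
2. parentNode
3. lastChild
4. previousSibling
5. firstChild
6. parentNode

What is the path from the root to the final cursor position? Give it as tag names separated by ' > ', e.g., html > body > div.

After 1 (firstChild): article
After 2 (parentNode): h3
After 3 (lastChild): li
After 4 (previousSibling): p
After 5 (firstChild): footer
After 6 (parentNode): p

Answer: h3 > p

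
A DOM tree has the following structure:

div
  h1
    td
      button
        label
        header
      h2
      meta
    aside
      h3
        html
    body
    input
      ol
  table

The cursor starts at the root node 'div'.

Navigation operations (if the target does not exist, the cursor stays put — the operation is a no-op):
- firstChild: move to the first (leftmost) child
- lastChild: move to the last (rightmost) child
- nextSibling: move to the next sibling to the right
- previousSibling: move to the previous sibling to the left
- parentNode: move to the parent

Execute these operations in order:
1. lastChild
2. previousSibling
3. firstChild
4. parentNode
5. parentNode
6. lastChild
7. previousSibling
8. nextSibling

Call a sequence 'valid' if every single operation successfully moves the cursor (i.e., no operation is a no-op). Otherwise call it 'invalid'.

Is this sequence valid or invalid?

Answer: valid

Derivation:
After 1 (lastChild): table
After 2 (previousSibling): h1
After 3 (firstChild): td
After 4 (parentNode): h1
After 5 (parentNode): div
After 6 (lastChild): table
After 7 (previousSibling): h1
After 8 (nextSibling): table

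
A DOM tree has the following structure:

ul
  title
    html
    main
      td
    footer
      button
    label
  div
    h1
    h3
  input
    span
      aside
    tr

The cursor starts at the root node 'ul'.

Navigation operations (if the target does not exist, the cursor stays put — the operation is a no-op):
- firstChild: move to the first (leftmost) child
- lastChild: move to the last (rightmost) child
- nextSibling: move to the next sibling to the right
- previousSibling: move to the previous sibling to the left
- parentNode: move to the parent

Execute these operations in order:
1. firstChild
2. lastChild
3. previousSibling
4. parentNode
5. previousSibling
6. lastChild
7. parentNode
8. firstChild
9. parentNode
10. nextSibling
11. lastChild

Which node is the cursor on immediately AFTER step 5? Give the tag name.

After 1 (firstChild): title
After 2 (lastChild): label
After 3 (previousSibling): footer
After 4 (parentNode): title
After 5 (previousSibling): title (no-op, stayed)

Answer: title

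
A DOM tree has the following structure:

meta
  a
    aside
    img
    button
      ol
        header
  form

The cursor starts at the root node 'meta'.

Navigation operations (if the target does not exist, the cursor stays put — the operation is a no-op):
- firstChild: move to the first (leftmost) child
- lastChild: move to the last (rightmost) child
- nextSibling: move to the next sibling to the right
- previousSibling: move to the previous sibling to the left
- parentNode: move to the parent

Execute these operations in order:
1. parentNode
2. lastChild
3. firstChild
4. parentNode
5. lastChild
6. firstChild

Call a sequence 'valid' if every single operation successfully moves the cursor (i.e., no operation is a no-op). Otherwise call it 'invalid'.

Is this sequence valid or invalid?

After 1 (parentNode): meta (no-op, stayed)
After 2 (lastChild): form
After 3 (firstChild): form (no-op, stayed)
After 4 (parentNode): meta
After 5 (lastChild): form
After 6 (firstChild): form (no-op, stayed)

Answer: invalid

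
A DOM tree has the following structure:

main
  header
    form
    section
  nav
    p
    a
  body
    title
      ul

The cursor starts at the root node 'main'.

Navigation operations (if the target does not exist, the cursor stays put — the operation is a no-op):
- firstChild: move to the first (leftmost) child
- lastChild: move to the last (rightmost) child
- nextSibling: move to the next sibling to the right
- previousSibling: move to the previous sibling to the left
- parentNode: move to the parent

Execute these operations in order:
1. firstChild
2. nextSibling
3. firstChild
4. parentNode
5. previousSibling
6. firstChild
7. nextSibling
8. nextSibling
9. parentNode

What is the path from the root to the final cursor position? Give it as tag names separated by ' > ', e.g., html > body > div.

Answer: main > header

Derivation:
After 1 (firstChild): header
After 2 (nextSibling): nav
After 3 (firstChild): p
After 4 (parentNode): nav
After 5 (previousSibling): header
After 6 (firstChild): form
After 7 (nextSibling): section
After 8 (nextSibling): section (no-op, stayed)
After 9 (parentNode): header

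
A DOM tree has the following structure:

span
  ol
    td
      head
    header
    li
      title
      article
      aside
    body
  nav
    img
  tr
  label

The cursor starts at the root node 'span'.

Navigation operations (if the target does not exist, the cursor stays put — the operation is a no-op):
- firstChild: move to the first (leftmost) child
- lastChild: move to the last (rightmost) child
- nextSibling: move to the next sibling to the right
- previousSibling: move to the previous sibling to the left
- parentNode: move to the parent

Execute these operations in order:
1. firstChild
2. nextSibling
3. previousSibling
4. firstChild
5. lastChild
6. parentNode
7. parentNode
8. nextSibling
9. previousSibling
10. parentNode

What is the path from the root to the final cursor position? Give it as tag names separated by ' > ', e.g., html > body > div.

After 1 (firstChild): ol
After 2 (nextSibling): nav
After 3 (previousSibling): ol
After 4 (firstChild): td
After 5 (lastChild): head
After 6 (parentNode): td
After 7 (parentNode): ol
After 8 (nextSibling): nav
After 9 (previousSibling): ol
After 10 (parentNode): span

Answer: span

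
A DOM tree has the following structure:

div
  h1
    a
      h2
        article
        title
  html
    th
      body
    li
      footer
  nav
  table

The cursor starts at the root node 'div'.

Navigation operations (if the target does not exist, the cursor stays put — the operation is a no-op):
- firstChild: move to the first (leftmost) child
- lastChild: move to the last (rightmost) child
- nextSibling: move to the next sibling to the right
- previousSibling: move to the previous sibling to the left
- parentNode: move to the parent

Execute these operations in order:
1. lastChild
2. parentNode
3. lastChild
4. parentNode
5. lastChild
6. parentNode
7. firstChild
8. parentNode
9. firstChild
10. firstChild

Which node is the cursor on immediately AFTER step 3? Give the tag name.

Answer: table

Derivation:
After 1 (lastChild): table
After 2 (parentNode): div
After 3 (lastChild): table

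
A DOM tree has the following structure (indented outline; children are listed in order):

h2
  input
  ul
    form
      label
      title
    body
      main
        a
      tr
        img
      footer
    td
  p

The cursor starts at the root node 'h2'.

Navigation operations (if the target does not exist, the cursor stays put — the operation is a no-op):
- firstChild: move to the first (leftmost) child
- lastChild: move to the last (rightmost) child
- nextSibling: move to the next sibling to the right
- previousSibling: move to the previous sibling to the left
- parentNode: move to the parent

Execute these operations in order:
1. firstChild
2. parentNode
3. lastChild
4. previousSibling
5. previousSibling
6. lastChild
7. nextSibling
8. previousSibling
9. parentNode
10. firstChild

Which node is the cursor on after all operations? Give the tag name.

After 1 (firstChild): input
After 2 (parentNode): h2
After 3 (lastChild): p
After 4 (previousSibling): ul
After 5 (previousSibling): input
After 6 (lastChild): input (no-op, stayed)
After 7 (nextSibling): ul
After 8 (previousSibling): input
After 9 (parentNode): h2
After 10 (firstChild): input

Answer: input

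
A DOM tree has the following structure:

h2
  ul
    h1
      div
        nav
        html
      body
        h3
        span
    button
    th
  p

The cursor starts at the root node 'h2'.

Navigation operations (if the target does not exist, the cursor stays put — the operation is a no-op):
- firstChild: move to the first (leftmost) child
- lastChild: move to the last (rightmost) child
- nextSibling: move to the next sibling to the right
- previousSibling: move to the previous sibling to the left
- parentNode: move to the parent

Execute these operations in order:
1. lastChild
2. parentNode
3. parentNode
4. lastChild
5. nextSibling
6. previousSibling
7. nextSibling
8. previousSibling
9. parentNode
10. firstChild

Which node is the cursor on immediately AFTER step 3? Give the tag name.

Answer: h2

Derivation:
After 1 (lastChild): p
After 2 (parentNode): h2
After 3 (parentNode): h2 (no-op, stayed)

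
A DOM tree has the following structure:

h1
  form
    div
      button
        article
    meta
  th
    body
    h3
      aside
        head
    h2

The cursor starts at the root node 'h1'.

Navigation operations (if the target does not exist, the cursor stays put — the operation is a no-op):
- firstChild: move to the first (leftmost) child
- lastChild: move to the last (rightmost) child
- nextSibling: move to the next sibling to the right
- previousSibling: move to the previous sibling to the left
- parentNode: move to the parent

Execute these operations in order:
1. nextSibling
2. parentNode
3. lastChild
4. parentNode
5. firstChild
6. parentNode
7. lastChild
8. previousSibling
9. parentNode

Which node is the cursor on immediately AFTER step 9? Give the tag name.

After 1 (nextSibling): h1 (no-op, stayed)
After 2 (parentNode): h1 (no-op, stayed)
After 3 (lastChild): th
After 4 (parentNode): h1
After 5 (firstChild): form
After 6 (parentNode): h1
After 7 (lastChild): th
After 8 (previousSibling): form
After 9 (parentNode): h1

Answer: h1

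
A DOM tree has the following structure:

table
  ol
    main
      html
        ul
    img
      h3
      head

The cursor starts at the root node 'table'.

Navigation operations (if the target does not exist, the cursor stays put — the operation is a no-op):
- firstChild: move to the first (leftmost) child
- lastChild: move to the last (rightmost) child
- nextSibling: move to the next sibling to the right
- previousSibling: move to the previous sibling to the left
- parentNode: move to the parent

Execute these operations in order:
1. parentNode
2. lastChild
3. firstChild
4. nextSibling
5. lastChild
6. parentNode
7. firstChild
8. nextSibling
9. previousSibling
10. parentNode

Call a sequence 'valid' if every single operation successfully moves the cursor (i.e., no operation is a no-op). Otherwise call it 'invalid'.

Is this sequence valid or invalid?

Answer: invalid

Derivation:
After 1 (parentNode): table (no-op, stayed)
After 2 (lastChild): ol
After 3 (firstChild): main
After 4 (nextSibling): img
After 5 (lastChild): head
After 6 (parentNode): img
After 7 (firstChild): h3
After 8 (nextSibling): head
After 9 (previousSibling): h3
After 10 (parentNode): img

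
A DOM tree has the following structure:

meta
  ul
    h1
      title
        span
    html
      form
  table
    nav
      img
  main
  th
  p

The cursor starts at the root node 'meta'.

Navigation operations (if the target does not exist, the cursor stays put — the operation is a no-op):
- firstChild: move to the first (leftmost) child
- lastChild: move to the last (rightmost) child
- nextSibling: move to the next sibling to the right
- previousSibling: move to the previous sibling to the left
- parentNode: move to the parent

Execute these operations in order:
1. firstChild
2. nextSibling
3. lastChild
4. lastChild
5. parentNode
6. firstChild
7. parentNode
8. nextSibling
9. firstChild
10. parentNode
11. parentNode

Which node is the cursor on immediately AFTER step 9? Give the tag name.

After 1 (firstChild): ul
After 2 (nextSibling): table
After 3 (lastChild): nav
After 4 (lastChild): img
After 5 (parentNode): nav
After 6 (firstChild): img
After 7 (parentNode): nav
After 8 (nextSibling): nav (no-op, stayed)
After 9 (firstChild): img

Answer: img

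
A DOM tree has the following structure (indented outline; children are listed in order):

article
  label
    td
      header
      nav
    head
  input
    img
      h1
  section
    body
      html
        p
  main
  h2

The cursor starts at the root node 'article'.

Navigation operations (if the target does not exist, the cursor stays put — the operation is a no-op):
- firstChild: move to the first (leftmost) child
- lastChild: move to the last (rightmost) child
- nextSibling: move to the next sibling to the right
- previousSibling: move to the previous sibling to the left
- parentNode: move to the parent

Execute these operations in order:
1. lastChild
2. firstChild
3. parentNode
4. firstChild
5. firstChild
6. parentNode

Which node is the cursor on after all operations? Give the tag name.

Answer: label

Derivation:
After 1 (lastChild): h2
After 2 (firstChild): h2 (no-op, stayed)
After 3 (parentNode): article
After 4 (firstChild): label
After 5 (firstChild): td
After 6 (parentNode): label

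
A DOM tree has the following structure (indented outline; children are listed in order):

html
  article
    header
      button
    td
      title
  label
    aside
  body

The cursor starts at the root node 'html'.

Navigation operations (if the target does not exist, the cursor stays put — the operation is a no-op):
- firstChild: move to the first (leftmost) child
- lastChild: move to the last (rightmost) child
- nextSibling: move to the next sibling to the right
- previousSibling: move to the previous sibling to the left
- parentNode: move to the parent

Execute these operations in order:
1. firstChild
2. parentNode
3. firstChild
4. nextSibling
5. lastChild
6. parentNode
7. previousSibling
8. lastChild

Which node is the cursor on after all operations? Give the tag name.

After 1 (firstChild): article
After 2 (parentNode): html
After 3 (firstChild): article
After 4 (nextSibling): label
After 5 (lastChild): aside
After 6 (parentNode): label
After 7 (previousSibling): article
After 8 (lastChild): td

Answer: td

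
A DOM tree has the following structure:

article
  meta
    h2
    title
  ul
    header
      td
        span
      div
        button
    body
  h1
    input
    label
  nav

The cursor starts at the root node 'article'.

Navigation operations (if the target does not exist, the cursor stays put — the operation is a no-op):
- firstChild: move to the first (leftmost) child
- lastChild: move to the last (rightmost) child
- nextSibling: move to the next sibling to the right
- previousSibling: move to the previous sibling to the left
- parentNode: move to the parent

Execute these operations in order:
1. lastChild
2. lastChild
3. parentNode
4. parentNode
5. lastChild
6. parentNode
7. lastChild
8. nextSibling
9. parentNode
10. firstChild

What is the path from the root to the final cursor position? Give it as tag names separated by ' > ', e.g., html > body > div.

Answer: article > meta

Derivation:
After 1 (lastChild): nav
After 2 (lastChild): nav (no-op, stayed)
After 3 (parentNode): article
After 4 (parentNode): article (no-op, stayed)
After 5 (lastChild): nav
After 6 (parentNode): article
After 7 (lastChild): nav
After 8 (nextSibling): nav (no-op, stayed)
After 9 (parentNode): article
After 10 (firstChild): meta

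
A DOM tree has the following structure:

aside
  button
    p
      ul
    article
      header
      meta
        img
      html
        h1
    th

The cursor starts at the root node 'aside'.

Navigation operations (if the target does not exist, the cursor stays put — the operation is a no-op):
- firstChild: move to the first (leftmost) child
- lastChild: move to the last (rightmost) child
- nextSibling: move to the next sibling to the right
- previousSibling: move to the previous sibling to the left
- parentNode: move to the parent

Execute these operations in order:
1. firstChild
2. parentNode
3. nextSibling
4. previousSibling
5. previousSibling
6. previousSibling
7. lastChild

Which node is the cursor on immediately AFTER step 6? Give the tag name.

Answer: aside

Derivation:
After 1 (firstChild): button
After 2 (parentNode): aside
After 3 (nextSibling): aside (no-op, stayed)
After 4 (previousSibling): aside (no-op, stayed)
After 5 (previousSibling): aside (no-op, stayed)
After 6 (previousSibling): aside (no-op, stayed)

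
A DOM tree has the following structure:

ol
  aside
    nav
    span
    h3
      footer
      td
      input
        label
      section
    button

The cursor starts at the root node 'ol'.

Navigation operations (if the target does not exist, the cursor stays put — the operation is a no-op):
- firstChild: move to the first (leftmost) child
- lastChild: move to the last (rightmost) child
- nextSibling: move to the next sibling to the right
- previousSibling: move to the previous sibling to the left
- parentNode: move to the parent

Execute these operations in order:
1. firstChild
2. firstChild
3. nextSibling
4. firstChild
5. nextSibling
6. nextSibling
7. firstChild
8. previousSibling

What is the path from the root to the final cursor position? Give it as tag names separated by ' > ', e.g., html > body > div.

After 1 (firstChild): aside
After 2 (firstChild): nav
After 3 (nextSibling): span
After 4 (firstChild): span (no-op, stayed)
After 5 (nextSibling): h3
After 6 (nextSibling): button
After 7 (firstChild): button (no-op, stayed)
After 8 (previousSibling): h3

Answer: ol > aside > h3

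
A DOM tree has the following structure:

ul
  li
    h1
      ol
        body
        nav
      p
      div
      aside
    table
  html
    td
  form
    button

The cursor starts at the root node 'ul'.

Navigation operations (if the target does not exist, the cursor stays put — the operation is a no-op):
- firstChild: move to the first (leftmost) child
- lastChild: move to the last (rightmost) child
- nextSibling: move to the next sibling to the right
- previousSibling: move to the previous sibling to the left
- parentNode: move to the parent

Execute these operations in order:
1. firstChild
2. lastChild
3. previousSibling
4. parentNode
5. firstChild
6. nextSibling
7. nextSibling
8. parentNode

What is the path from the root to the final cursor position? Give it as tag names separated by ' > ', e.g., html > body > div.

Answer: ul > li

Derivation:
After 1 (firstChild): li
After 2 (lastChild): table
After 3 (previousSibling): h1
After 4 (parentNode): li
After 5 (firstChild): h1
After 6 (nextSibling): table
After 7 (nextSibling): table (no-op, stayed)
After 8 (parentNode): li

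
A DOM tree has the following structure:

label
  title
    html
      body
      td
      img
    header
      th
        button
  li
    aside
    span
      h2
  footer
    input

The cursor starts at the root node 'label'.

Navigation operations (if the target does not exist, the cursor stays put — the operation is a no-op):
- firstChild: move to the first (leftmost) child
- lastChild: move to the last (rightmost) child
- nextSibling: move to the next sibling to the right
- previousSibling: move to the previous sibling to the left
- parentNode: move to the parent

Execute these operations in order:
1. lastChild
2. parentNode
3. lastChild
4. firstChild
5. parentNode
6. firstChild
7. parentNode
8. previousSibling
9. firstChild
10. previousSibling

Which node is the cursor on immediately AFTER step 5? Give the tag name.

After 1 (lastChild): footer
After 2 (parentNode): label
After 3 (lastChild): footer
After 4 (firstChild): input
After 5 (parentNode): footer

Answer: footer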